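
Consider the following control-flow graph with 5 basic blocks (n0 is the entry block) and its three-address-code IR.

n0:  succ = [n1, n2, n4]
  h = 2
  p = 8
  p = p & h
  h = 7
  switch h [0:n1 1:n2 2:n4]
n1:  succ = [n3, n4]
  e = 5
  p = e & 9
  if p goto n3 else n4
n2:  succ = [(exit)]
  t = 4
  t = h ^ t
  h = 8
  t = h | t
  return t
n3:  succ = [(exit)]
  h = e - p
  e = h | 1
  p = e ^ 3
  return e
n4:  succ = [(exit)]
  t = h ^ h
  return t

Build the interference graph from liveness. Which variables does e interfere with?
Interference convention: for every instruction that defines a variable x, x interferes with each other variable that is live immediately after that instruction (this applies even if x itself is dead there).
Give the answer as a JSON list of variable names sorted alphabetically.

def/use:
  n0: def={h,p} ue=∅
  n1: def={e,p} ue=∅
  n2: def={h,t} ue={h}
  n3: def={e,h,p} ue={e,p}
  n4: def={t} ue={h}

Live sets:
  live n0: ∅→{h}
  live n1: {h}→{e,h,p}
  live n2: {h}→∅
  live n3: {e,p}→∅
  live n4: {h}→∅

Conflict graph:
  e↔{h,p}
  h↔{e,p,t}
  p↔{e,h}
  t↔{h}

N(e) = ["h", "p"]

Answer: ["h", "p"]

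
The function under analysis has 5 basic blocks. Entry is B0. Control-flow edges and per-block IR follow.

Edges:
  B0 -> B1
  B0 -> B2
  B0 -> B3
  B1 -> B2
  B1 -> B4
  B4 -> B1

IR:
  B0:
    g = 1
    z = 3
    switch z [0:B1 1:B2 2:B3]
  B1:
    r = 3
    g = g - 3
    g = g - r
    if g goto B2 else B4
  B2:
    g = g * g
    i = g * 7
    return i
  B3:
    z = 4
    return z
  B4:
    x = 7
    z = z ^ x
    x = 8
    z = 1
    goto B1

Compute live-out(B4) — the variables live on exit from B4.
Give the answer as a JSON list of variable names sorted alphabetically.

Per-block:
  B0 def {g,z} use ∅
  B1 def {g,r} use {g}
  B2 def {g,i} use {g}
  B3 def {z} use ∅
  B4 def {x,z} use {z}

Backward fixpoint:
  live B0: ∅→{g,z}
  live B1: {g,z}→{g,z}
  live B2: {g}→∅
  live B3: ∅→∅
  live B4: {g,z}→{g,z}

live-out(B4) = ["g", "z"]

Answer: ["g", "z"]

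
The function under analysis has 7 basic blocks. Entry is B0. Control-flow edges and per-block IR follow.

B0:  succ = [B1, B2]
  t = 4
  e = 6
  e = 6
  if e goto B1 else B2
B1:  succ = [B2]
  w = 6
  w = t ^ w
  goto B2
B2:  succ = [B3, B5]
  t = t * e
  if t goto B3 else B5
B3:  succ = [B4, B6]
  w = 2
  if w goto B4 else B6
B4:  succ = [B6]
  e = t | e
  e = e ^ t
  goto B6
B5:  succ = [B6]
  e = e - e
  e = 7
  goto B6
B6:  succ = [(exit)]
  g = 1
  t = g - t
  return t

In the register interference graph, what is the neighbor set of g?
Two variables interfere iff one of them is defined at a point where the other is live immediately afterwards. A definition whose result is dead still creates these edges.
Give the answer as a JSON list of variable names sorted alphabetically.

Block summaries:
  B0 def {e,t} use ∅
  B1 def {w} use {t}
  B2 def {t} use {e,t}
  B3 def {w} use ∅
  B4 def {e} use {e,t}
  B5 def {e} use {e}
  B6 def {g,t} use {t}

Backward fixpoint:
  live B0: ∅→{e,t}
  live B1: {e,t}→{e,t}
  live B2: {e,t}→{e,t}
  live B3: {e,t}→{e,t}
  live B4: {e,t}→{t}
  live B5: {e,t}→{t}
  live B6: {t}→∅

Interference:
  e: {t,w}
  g: {t}
  t: {e,g,w}
  w: {e,t}

N(g) = ["t"]

Answer: ["t"]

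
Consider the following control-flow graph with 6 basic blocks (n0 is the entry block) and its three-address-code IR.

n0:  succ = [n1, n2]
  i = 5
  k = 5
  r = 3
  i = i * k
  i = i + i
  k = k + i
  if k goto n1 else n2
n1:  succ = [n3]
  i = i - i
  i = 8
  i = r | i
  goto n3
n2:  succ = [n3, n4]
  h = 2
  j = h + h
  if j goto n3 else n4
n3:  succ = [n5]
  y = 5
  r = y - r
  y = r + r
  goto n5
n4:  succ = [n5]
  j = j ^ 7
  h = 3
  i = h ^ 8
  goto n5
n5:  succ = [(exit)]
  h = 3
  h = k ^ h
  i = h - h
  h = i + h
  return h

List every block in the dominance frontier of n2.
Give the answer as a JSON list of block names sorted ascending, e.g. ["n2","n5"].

Answer: ["n3", "n5"]

Working:
idom tree: n1←n0 n2←n0 n3←n0 n4←n2 n5←n0
Join-block Dom:
  n3: preds {n1,n2}: {n0,n1} ∩ {n0,n2} = {n0}; idom=n0
  n5: preds {n3,n4}: {n0,n3} ∩ {n0,n2,n4} = {n0}; idom=n0

Frontier:
  n3←n1: walk n1 to n0
  n3←n2: walk n2 to n0
  n5←n3: walk n3 to n0
  n5←n4: walk n4→n2 to n0
  DF(n0)=∅
  DF(n1)={n3}
  DF(n2)={n3,n5}
  DF(n3)={n5}
  DF(n4)={n5}
  DF(n5)=∅

DF(n2) = ["n3", "n5"]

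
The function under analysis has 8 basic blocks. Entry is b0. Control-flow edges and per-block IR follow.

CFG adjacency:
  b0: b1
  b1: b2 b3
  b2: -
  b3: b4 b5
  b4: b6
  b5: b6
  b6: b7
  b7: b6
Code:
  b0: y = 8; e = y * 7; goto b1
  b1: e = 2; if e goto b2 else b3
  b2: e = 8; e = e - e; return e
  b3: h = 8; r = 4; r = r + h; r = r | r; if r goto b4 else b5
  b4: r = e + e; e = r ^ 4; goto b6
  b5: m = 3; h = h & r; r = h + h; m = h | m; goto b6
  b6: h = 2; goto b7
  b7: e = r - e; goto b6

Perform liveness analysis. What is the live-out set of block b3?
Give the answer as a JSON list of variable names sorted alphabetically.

Answer: ["e", "h", "r"]

Analysis:
def/use:
  b0: {e,y} / ∅
  b1: {e} / ∅
  b2: {e} / ∅
  b3: {h,r} / ∅
  b4: {e,r} / {e}
  b5: {h,m,r} / {h,r}
  b6: {h} / ∅
  b7: {e} / {e,r}

Backward fixpoint:
  b0: in=∅ out=∅
  b1: in=∅ out={e}
  b2: in=∅ out=∅
  b3: in={e} out={e,h,r}
  b4: in={e} out={e,r}
  b5: in={e,h,r} out={e,r}
  b6: in={e,r} out={e,r}
  b7: in={e,r} out={e,r}

live-out(b3) = ["e", "h", "r"]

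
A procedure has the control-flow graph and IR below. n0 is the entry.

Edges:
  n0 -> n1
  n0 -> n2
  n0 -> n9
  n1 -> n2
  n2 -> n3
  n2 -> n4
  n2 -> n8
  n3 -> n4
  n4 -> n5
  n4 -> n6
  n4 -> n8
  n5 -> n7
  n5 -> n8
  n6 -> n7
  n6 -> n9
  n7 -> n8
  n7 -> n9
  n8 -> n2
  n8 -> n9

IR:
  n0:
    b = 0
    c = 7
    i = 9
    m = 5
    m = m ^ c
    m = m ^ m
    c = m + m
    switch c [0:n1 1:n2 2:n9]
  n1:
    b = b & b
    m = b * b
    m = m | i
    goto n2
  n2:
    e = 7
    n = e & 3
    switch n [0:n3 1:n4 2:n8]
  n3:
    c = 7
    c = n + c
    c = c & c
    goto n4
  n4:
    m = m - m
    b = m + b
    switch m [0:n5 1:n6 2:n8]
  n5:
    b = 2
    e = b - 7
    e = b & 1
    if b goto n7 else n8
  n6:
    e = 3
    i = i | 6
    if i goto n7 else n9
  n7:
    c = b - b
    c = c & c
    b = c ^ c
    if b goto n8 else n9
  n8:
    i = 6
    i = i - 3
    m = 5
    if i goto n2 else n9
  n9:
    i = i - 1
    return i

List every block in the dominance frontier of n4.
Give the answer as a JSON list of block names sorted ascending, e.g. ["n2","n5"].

Answer: ["n8", "n9"]

Analysis:
idom tree: n1←n0 n2←n0 n3←n2 n4←n2 n5←n4 n6←n4 n7←n4 n8←n2 n9←n0
Dom at joins:
  n2: preds {n0,n1,n8}: {n0} ∩ {n0,n1} ∩ {n0,n2,n8} = {n0}; idom=n0
  n4: preds {n2,n3}: {n0,n2} ∩ {n0,n2,n3} = {n0,n2}; idom=n2
  n7: preds {n5,n6}: {n0,n2,n4,n5} ∩ {n0,n2,n4,n6} = {n0,n2,n4}; idom=n4
  n8: preds {n2,n4,n5,n7}: {n0,n2} ∩ {n0,n2,n4} ∩ {n0,n2,n4,n5} ∩ {n0,n2,n4,n7} = {n0,n2}; idom=n2
  n9: preds {n0,n6,n7,n8}: {n0} ∩ {n0,n2,n4,n6} ∩ {n0,n2,n4,n7} ∩ {n0,n2,n8} = {n0}; idom=n0

Frontier:
  join n2 pred n0: · stop@n0
  join n2 pred n1: n1 stop@n0
  join n2 pred n8: n8→n2 stop@n0
  join n4 pred n2: · stop@n2
  join n4 pred n3: n3 stop@n2
  join n7 pred n5: n5 stop@n4
  join n7 pred n6: n6 stop@n4
  join n8 pred n2: · stop@n2
  join n8 pred n4: n4 stop@n2
  join n8 pred n5: n5→n4 stop@n2
  join n8 pred n7: n7→n4 stop@n2
  join n9 pred n0: · stop@n0
  join n9 pred n6: n6→n4→n2 stop@n0
  join n9 pred n7: n7→n4→n2 stop@n0
  join n9 pred n8: n8→n2 stop@n0
  DF(n0)=∅
  DF(n1)={n2}
  DF(n2)={n2,n9}
  DF(n3)={n4}
  DF(n4)={n8,n9}
  DF(n5)={n7,n8}
  DF(n6)={n7,n9}
  DF(n7)={n8,n9}
  DF(n8)={n2,n9}
  DF(n9)=∅

DF(n4) = ["n8", "n9"]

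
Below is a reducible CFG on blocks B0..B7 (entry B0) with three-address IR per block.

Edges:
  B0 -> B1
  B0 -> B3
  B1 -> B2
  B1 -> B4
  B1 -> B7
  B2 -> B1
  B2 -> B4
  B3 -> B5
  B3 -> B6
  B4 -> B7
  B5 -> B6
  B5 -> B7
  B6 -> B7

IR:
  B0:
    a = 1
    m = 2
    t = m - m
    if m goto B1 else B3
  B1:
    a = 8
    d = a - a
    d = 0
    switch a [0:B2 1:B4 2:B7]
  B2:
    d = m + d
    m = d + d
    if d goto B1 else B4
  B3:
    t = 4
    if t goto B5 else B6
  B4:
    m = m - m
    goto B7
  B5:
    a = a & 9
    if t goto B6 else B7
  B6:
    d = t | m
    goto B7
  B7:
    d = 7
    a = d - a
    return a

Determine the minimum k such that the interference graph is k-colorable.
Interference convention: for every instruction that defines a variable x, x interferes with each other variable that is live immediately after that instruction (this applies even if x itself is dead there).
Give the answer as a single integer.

Block summaries:
  B0 def {a,m,t} use ∅
  B1 def {a,d} use ∅
  B2 def {d,m} use {d,m}
  B3 def {t} use ∅
  B4 def {m} use {m}
  B5 def {a} use {a,t}
  B6 def {d} use {m,t}
  B7 def {a,d} use {a}

Live sets:
  live B0: ∅→{a,m}
  live B1: {m}→{a,d,m}
  live B2: {a,d,m}→{a,m}
  live B3: {a,m}→{a,m,t}
  live B4: {a,m}→{a}
  live B5: {a,m,t}→{a,m,t}
  live B6: {a,m,t}→{a}
  live B7: {a}→∅

Interference:
  a: {d,m,t}
  d: {a,m}
  m: {a,d,t}
  t: {a,m}

Registers:
  {a,d,m} pairwise interfere (3-clique) ⇒ χ ≥ 3
  3-colouring: c0={a}  c1={m}  c2={d,t}
  χ = 3

Answer: 3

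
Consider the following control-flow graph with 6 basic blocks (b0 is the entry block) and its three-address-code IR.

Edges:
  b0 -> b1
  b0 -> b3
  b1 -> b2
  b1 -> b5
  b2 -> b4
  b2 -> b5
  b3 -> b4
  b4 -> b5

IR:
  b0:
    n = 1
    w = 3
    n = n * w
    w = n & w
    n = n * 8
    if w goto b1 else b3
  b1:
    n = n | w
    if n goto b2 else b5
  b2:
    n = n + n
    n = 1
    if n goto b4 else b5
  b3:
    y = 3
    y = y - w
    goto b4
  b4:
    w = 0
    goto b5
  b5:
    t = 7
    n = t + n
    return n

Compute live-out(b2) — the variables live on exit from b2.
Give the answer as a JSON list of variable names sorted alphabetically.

Block summaries:
  b0: {n,w} / ∅
  b1: {n} / {n,w}
  b2: {n} / {n}
  b3: {y} / {w}
  b4: {w} / ∅
  b5: {n,t} / {n}

Live sets:
  b0: in=∅ out={n,w}
  b1: in={n,w} out={n}
  b2: in={n} out={n}
  b3: in={n,w} out={n}
  b4: in={n} out={n}
  b5: in={n} out=∅

live-out(b2) = ["n"]

Answer: ["n"]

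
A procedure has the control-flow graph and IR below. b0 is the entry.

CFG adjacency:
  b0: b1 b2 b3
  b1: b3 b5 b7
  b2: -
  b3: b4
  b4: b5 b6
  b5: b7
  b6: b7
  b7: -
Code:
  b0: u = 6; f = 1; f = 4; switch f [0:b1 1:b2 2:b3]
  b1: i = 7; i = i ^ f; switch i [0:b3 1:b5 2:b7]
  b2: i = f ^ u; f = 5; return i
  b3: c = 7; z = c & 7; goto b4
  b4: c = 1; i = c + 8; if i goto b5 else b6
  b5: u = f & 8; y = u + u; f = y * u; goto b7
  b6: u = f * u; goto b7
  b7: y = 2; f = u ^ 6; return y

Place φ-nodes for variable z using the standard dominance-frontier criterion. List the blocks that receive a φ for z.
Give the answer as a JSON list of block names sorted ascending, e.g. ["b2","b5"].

idom tree: b1←b0 b2←b0 b3←b0 b4←b3 b5←b0 b6←b4 b7←b0
Join-block Dom:
  b3: preds {b0,b1}: {b0} ∩ {b0,b1} = {b0}; idom=b0
  b5: preds {b1,b4}: {b0,b1} ∩ {b0,b3,b4} = {b0}; idom=b0
  b7: preds {b1,b5,b6}: {b0,b1} ∩ {b0,b5} ∩ {b0,b3,b4,b6} = {b0}; idom=b0

DF walk-up:
  join b3 pred b0: · stop@b0
  join b3 pred b1: b1 stop@b0
  join b5 pred b1: b1 stop@b0
  join b5 pred b4: b4→b3 stop@b0
  join b7 pred b1: b1 stop@b0
  join b7 pred b5: b5 stop@b0
  join b7 pred b6: b6→b4→b3 stop@b0
  b0 → ∅
  b1 → {b3,b5,b7}
  b2 → ∅
  b3 → {b5,b7}
  b4 → {b5,b7}
  b5 → {b7}
  b6 → {b7}
  b7 → ∅

φ for z: defs {b3}
  DF⁺ = {b5,b7}

Answer: ["b5", "b7"]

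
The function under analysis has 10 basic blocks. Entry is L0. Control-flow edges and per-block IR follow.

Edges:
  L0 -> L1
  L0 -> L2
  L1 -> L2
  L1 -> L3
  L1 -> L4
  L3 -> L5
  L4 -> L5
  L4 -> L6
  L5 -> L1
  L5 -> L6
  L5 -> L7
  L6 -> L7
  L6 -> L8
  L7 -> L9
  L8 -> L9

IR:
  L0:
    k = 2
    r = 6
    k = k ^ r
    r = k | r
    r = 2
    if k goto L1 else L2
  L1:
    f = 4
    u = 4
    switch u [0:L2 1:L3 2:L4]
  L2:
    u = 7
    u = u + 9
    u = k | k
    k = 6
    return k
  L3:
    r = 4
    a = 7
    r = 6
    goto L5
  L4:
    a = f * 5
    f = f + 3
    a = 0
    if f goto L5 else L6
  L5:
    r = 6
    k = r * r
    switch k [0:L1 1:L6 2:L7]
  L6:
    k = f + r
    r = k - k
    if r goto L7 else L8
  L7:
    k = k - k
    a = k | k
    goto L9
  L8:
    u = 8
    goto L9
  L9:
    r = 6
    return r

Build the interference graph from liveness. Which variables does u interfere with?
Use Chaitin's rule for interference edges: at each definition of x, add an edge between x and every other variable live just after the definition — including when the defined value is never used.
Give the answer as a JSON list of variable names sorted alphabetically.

def/use:
  L0: def={k,r} ue=∅
  L1: def={f,u} ue=∅
  L2: def={k,u} ue={k}
  L3: def={a,r} ue=∅
  L4: def={a,f} ue={f}
  L5: def={k,r} ue=∅
  L6: def={k,r} ue={f,r}
  L7: def={a,k} ue={k}
  L8: def={u} ue=∅
  L9: def={r} ue=∅

Backward fixpoint:
  live L0: ∅→{k,r}
  live L1: {k,r}→{f,k,r}
  live L2: {k}→∅
  live L3: {f}→{f}
  live L4: {f,r}→{f,r}
  live L5: {f}→{f,k,r}
  live L6: {f,r}→{k}
  live L7: {k}→∅
  live L8: ∅→∅
  live L9: ∅→∅

Interference:
  a↔{f,r}
  f↔{a,k,r,u}
  k↔{f,r,u}
  r↔{a,f,k,u}
  u↔{f,k,r}

N(u) = ["f", "k", "r"]

Answer: ["f", "k", "r"]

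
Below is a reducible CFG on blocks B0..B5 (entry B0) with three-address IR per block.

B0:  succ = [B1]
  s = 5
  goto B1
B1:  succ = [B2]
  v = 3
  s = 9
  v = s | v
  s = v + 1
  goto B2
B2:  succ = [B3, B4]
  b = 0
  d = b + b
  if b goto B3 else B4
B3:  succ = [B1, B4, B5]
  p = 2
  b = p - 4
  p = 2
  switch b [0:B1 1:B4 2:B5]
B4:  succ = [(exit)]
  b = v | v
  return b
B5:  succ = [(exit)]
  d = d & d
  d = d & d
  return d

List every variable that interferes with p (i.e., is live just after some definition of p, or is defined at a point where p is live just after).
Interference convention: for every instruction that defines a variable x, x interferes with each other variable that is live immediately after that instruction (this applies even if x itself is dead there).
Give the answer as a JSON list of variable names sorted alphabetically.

def/use:
  B0: def={s} ue=∅
  B1: def={s,v} ue=∅
  B2: def={b,d} ue=∅
  B3: def={b,p} ue=∅
  B4: def={b} ue={v}
  B5: def={d} ue={d}

Live sets:
  B0 li=∅ lo=∅
  B1 li=∅ lo={v}
  B2 li={v} lo={d,v}
  B3 li={d,v} lo={d,v}
  B4 li={v} lo=∅
  B5 li={d} lo=∅

Conflict graph:
  b: {d,p,v}
  d: {b,p,v}
  p: {b,d,v}
  s: {v}
  v: {b,d,p,s}

N(p) = ["b", "d", "v"]

Answer: ["b", "d", "v"]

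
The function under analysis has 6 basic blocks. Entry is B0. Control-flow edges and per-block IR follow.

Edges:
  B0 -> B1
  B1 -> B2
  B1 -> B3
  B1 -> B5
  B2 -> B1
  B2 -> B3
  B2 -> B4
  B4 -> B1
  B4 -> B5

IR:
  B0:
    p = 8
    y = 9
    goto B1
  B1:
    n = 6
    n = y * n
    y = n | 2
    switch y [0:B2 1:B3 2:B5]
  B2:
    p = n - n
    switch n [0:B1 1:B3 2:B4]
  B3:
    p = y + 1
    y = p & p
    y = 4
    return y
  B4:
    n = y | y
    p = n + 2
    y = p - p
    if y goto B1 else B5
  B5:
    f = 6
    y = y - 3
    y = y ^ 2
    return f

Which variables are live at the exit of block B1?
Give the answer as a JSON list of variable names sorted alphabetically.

Per-block:
  B0 def {p,y} use ∅
  B1 def {n,y} use {y}
  B2 def {p} use {n}
  B3 def {p,y} use {y}
  B4 def {n,p,y} use {y}
  B5 def {f,y} use {y}

Live sets:
  B0: in=∅ out={y}
  B1: in={y} out={n,y}
  B2: in={n,y} out={y}
  B3: in={y} out=∅
  B4: in={y} out={y}
  B5: in={y} out=∅

live-out(B1) = ["n", "y"]

Answer: ["n", "y"]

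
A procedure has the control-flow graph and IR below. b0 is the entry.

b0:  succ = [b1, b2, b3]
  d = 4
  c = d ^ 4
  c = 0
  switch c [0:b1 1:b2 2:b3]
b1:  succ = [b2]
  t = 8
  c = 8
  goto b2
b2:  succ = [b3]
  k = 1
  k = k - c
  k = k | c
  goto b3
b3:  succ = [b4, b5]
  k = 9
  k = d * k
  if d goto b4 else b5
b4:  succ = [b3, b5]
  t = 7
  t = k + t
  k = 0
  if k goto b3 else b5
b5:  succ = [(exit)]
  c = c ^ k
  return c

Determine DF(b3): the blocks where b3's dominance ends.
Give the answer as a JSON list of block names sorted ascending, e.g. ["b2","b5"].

Answer: ["b3"]

Analysis:
idom tree: b1←b0 b2←b0 b3←b0 b4←b3 b5←b3
Dom at joins:
  b2: preds {b0,b1}: {b0} ∩ {b0,b1} = {b0}; idom=b0
  b3: preds {b0,b2,b4}: {b0} ∩ {b0,b2} ∩ {b0,b3,b4} = {b0}; idom=b0
  b5: preds {b3,b4}: {b0,b3} ∩ {b0,b3,b4} = {b0,b3}; idom=b3

DF derivation:
  b2←b0: walk · to b0
  b2←b1: walk b1 to b0
  b3←b0: walk · to b0
  b3←b2: walk b2 to b0
  b3←b4: walk b4→b3 to b0
  b5←b3: walk · to b3
  b5←b4: walk b4 to b3
  b0 → ∅
  b1 → {b2}
  b2 → {b3}
  b3 → {b3}
  b4 → {b3,b5}
  b5 → ∅

DF(b3) = ["b3"]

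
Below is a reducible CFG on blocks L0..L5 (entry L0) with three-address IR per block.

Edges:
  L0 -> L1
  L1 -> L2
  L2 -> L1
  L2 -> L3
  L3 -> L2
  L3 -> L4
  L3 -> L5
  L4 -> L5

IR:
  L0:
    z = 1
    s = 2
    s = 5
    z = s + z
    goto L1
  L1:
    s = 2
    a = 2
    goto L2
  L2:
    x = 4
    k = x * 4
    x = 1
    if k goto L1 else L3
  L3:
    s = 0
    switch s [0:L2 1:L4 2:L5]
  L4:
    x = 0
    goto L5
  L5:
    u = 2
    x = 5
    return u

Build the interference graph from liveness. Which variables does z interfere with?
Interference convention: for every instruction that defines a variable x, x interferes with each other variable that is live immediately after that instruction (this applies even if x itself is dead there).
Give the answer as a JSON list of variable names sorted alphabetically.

Answer: ["s"]

Analysis:
Per-block:
  L0 def {s,z} use ∅
  L1 def {a,s} use ∅
  L2 def {k,x} use ∅
  L3 def {s} use ∅
  L4 def {x} use ∅
  L5 def {u,x} use ∅

Liveness:
  L0 li=∅ lo=∅
  L1 li=∅ lo=∅
  L2 li=∅ lo=∅
  L3 li=∅ lo=∅
  L4 li=∅ lo=∅
  L5 li=∅ lo=∅

Conflict graph:
  a↔∅
  k↔{x}
  s↔{z}
  u↔{x}
  x↔{k,u}
  z↔{s}

N(z) = ["s"]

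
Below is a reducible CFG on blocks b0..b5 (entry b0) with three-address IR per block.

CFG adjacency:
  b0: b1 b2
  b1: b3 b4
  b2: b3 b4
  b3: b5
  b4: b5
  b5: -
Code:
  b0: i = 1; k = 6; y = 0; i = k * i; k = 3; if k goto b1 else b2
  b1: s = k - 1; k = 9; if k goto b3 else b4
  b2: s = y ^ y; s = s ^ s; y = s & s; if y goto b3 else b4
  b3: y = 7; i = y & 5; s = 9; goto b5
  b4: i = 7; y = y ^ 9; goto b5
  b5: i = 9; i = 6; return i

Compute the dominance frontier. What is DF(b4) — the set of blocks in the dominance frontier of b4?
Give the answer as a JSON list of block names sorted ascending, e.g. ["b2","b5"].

Answer: ["b5"]

Derivation:
idom tree: b1←b0 b2←b0 b3←b0 b4←b0 b5←b0
Dom∩ at merges:
  b3: preds {b1,b2}: {b0,b1} ∩ {b0,b2} = {b0}; idom=b0
  b4: preds {b1,b2}: {b0,b1} ∩ {b0,b2} = {b0}; idom=b0
  b5: preds {b3,b4}: {b0,b3} ∩ {b0,b4} = {b0}; idom=b0

Frontier:
  b3←b1: walk b1 to b0
  b3←b2: walk b2 to b0
  b4←b1: walk b1 to b0
  b4←b2: walk b2 to b0
  b5←b3: walk b3 to b0
  b5←b4: walk b4 to b0
  b0 → ∅
  b1 → {b3,b4}
  b2 → {b3,b4}
  b3 → {b5}
  b4 → {b5}
  b5 → ∅

DF(b4) = ["b5"]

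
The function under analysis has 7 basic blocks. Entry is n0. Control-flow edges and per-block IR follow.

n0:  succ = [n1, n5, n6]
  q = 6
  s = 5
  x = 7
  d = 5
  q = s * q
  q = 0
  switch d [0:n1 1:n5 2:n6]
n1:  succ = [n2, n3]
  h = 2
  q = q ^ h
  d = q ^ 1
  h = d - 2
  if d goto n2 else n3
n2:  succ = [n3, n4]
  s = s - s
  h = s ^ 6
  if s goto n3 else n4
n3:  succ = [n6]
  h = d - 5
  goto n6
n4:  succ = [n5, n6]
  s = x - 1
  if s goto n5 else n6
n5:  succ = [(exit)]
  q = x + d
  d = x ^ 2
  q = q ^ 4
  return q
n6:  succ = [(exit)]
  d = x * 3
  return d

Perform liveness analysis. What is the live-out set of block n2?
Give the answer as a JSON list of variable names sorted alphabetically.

Answer: ["d", "x"]

Derivation:
Per-block:
  n0 def {d,q,s,x} use ∅
  n1 def {d,h,q} use {q}
  n2 def {h,s} use {s}
  n3 def {h} use {d}
  n4 def {s} use {x}
  n5 def {d,q} use {d,x}
  n6 def {d} use {x}

Backward fixpoint:
  n0: in=∅ out={d,q,s,x}
  n1: in={q,s,x} out={d,s,x}
  n2: in={d,s,x} out={d,x}
  n3: in={d,x} out={x}
  n4: in={d,x} out={d,x}
  n5: in={d,x} out=∅
  n6: in={x} out=∅

live-out(n2) = ["d", "x"]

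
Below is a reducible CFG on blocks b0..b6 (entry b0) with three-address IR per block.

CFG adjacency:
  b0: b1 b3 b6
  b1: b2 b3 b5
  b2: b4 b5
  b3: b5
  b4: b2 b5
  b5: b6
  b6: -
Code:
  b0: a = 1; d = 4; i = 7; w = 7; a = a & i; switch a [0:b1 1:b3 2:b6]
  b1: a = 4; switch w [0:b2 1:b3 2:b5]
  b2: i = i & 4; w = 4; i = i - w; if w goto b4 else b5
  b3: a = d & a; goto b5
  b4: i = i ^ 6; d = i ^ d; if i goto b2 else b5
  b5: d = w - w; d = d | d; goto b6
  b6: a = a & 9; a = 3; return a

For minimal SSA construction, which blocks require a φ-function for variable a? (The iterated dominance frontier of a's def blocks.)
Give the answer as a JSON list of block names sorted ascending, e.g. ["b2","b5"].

idom tree: b1←b0 b2←b1 b3←b0 b4←b2 b5←b0 b6←b0
Dom∩ at merges:
  b2: preds {b1,b4}: {b0,b1} ∩ {b0,b1,b2,b4} = {b0,b1}; idom=b1
  b3: preds {b0,b1}: {b0} ∩ {b0,b1} = {b0}; idom=b0
  b5: preds {b1,b2,b3,b4}: {b0,b1} ∩ {b0,b1,b2} ∩ {b0,b3} ∩ {b0,b1,b2,b4} = {b0}; idom=b0
  b6: preds {b0,b5}: {b0} ∩ {b0,b5} = {b0}; idom=b0

DF derivation:
  join b2 pred b1: · stop@b1
  join b2 pred b4: b4→b2 stop@b1
  join b3 pred b0: · stop@b0
  join b3 pred b1: b1 stop@b0
  join b5 pred b1: b1 stop@b0
  join b5 pred b2: b2→b1 stop@b0
  join b5 pred b3: b3 stop@b0
  join b5 pred b4: b4→b2→b1 stop@b0
  join b6 pred b0: · stop@b0
  join b6 pred b5: b5 stop@b0
  DF(b0)=∅
  DF(b1)={b3,b5}
  DF(b2)={b2,b5}
  DF(b3)={b5}
  DF(b4)={b2,b5}
  DF(b5)={b6}
  DF(b6)=∅

φ for a: defs {b0,b1,b3,b6}
  DF⁺ = {b3,b5,b6}

Answer: ["b3", "b5", "b6"]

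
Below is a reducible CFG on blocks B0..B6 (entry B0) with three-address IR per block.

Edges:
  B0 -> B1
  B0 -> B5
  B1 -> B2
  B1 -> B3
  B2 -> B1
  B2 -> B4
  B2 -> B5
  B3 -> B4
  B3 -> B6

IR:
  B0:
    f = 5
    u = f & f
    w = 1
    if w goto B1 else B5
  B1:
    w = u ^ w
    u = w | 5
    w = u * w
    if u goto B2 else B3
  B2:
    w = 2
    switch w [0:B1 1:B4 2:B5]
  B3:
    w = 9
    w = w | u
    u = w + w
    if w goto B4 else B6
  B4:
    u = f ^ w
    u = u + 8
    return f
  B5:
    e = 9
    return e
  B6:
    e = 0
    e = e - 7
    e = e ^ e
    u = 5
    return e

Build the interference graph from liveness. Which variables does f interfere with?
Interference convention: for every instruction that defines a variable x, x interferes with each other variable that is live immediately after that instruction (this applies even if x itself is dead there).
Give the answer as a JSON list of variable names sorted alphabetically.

Per-block:
  B0: {f,u,w} / ∅
  B1: {u,w} / {u,w}
  B2: {w} / ∅
  B3: {u,w} / {u}
  B4: {u} / {f,w}
  B5: {e} / ∅
  B6: {e,u} / ∅

Backward fixpoint:
  B0: in=∅ out={f,u,w}
  B1: in={f,u,w} out={f,u}
  B2: in={f,u} out={f,u,w}
  B3: in={f,u} out={f,w}
  B4: in={f,w} out=∅
  B5: in=∅ out=∅
  B6: in=∅ out=∅

Interference:
  e — {u}
  f — {u,w}
  u — {e,f,w}
  w — {f,u}

N(f) = ["u", "w"]

Answer: ["u", "w"]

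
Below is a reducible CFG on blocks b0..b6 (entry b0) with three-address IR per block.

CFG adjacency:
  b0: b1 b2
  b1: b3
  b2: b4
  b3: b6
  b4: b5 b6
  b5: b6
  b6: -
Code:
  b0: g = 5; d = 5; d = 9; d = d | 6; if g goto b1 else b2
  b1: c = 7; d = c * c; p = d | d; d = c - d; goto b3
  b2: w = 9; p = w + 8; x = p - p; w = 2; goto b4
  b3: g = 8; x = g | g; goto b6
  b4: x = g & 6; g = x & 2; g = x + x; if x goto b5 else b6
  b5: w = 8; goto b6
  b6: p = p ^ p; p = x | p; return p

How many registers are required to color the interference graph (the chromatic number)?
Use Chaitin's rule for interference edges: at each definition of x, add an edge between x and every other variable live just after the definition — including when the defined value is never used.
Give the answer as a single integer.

Answer: 4

Derivation:
Block summaries:
  b0 def {d,g} use ∅
  b1 def {c,d,p} use ∅
  b2 def {p,w,x} use ∅
  b3 def {g,x} use ∅
  b4 def {g,x} use {g}
  b5 def {w} use ∅
  b6 def {p} use {p,x}

Live sets:
  live b0: ∅→{g}
  live b1: ∅→{p}
  live b2: {g}→{g,p}
  live b3: {p}→{p,x}
  live b4: {g,p}→{p,x}
  live b5: {p,x}→{p,x}
  live b6: {p,x}→∅

Conflict graph:
  c↔{d,p}
  d↔{c,g,p}
  g↔{d,p,w,x}
  p↔{c,d,g,w,x}
  w↔{g,p,x}
  x↔{g,p,w}

Chromatic number:
  lower bound: {g,p,w,x} mutually conflict ⇒ χ ≥ 4
  4-colouring: R0={p}  R1={c,g}  R2={d,w}  R3={x}
  χ = 4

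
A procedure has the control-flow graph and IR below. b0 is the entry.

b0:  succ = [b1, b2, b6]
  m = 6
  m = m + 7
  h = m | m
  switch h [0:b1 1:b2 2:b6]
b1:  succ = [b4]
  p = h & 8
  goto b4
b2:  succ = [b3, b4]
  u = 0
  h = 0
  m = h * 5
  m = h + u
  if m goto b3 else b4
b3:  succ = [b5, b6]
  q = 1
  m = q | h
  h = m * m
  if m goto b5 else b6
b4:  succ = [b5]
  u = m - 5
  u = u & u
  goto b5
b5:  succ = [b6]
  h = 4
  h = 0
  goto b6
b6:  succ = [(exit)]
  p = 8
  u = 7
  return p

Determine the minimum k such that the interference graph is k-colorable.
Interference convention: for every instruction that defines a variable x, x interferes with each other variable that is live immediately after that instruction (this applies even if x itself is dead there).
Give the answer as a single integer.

Answer: 3

Analysis:
def/use:
  b0: {h,m} / ∅
  b1: {p} / {h}
  b2: {h,m,u} / ∅
  b3: {h,m,q} / {h}
  b4: {u} / {m}
  b5: {h} / ∅
  b6: {p,u} / ∅

Backward fixpoint:
  b0 li=∅ lo={h,m}
  b1 li={h,m} lo={m}
  b2 li=∅ lo={h,m}
  b3 li={h} lo=∅
  b4 li={m} lo=∅
  b5 li=∅ lo=∅
  b6 li=∅ lo=∅

Interfere edges:
  h↔{m,q,u}
  m↔{h,p,u}
  p↔{m,u}
  q↔{h}
  u↔{h,m,p}

Chromatic number:
  lower bound: {h,m,u} mutually conflict ⇒ χ ≥ 3
  3-colouring: r0={h,p}  r1={m,q}  r2={u}
  χ = 3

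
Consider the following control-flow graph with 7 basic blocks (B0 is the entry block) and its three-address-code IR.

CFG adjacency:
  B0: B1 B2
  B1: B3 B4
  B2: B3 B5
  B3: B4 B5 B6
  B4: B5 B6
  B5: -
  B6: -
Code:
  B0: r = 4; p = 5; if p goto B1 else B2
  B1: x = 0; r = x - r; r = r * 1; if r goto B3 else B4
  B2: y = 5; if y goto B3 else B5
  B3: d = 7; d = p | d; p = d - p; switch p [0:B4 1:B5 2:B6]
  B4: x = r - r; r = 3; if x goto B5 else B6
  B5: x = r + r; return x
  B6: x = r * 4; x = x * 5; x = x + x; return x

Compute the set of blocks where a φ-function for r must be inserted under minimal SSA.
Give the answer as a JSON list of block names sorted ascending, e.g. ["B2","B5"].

idom tree: B1←B0 B2←B0 B3←B0 B4←B0 B5←B0 B6←B0
Join-block Dom:
  B3: preds {B1,B2}: {B0,B1} ∩ {B0,B2} = {B0}; idom=B0
  B4: preds {B1,B3}: {B0,B1} ∩ {B0,B3} = {B0}; idom=B0
  B5: preds {B2,B3,B4}: {B0,B2} ∩ {B0,B3} ∩ {B0,B4} = {B0}; idom=B0
  B6: preds {B3,B4}: {B0,B3} ∩ {B0,B4} = {B0}; idom=B0

Frontier:
  join B3 pred B1: B1 stop@B0
  join B3 pred B2: B2 stop@B0
  join B4 pred B1: B1 stop@B0
  join B4 pred B3: B3 stop@B0
  join B5 pred B2: B2 stop@B0
  join B5 pred B3: B3 stop@B0
  join B5 pred B4: B4 stop@B0
  join B6 pred B3: B3 stop@B0
  join B6 pred B4: B4 stop@B0
  B0: DF=∅
  B1: DF={B3,B4}
  B2: DF={B3,B5}
  B3: DF={B4,B5,B6}
  B4: DF={B5,B6}
  B5: DF=∅
  B6: DF=∅

φ for r: defs {B0,B1,B4}
  DF⁺ = {B3,B4,B5,B6}

Answer: ["B3", "B4", "B5", "B6"]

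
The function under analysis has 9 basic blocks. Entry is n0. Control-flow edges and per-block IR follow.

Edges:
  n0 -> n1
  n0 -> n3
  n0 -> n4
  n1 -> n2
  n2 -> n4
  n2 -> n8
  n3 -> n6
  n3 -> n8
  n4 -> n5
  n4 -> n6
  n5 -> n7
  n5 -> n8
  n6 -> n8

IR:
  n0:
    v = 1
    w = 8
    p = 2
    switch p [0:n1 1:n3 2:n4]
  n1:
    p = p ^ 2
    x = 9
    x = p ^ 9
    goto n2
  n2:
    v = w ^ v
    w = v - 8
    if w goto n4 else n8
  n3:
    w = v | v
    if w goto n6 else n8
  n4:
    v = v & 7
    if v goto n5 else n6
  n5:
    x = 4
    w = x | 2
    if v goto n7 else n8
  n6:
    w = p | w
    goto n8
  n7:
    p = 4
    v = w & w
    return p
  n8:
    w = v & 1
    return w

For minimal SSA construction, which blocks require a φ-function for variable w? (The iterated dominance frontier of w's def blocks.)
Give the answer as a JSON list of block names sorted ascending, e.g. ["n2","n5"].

idom tree: n1←n0 n2←n1 n3←n0 n4←n0 n5←n4 n6←n0 n7←n5 n8←n0
Dom∩ at merges:
  n4: preds {n0,n2}: {n0} ∩ {n0,n1,n2} = {n0}; idom=n0
  n6: preds {n3,n4}: {n0,n3} ∩ {n0,n4} = {n0}; idom=n0
  n8: preds {n2,n3,n5,n6}: {n0,n1,n2} ∩ {n0,n3} ∩ {n0,n4,n5} ∩ {n0,n6} = {n0}; idom=n0

DF walk-up:
  join n4 pred n0: · stop@n0
  join n4 pred n2: n2→n1 stop@n0
  join n6 pred n3: n3 stop@n0
  join n6 pred n4: n4 stop@n0
  join n8 pred n2: n2→n1 stop@n0
  join n8 pred n3: n3 stop@n0
  join n8 pred n5: n5→n4 stop@n0
  join n8 pred n6: n6 stop@n0
  n0 → ∅
  n1 → {n4,n8}
  n2 → {n4,n8}
  n3 → {n6,n8}
  n4 → {n6,n8}
  n5 → {n8}
  n6 → {n8}
  n7 → ∅
  n8 → ∅

φ for w: defs {n0,n2,n3,n5,n6,n8}
  DF⁺ = {n4,n6,n8}

Answer: ["n4", "n6", "n8"]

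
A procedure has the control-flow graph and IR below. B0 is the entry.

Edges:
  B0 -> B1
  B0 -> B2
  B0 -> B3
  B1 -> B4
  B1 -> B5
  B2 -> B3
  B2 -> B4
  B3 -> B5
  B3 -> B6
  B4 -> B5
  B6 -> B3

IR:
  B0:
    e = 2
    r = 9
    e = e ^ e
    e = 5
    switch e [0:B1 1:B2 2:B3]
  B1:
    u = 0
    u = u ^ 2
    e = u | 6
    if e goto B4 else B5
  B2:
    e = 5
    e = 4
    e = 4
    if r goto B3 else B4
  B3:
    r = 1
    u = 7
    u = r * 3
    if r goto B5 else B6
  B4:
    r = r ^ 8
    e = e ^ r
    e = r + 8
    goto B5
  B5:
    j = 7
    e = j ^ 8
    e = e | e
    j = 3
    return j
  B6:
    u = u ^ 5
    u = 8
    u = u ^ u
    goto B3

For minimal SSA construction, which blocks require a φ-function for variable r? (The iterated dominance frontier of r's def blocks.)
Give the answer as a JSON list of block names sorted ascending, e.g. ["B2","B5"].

idom tree: B1←B0 B2←B0 B3←B0 B4←B0 B5←B0 B6←B3
Join-block Dom:
  B3: preds {B0,B2,B6}: {B0} ∩ {B0,B2} ∩ {B0,B3,B6} = {B0}; idom=B0
  B4: preds {B1,B2}: {B0,B1} ∩ {B0,B2} = {B0}; idom=B0
  B5: preds {B1,B3,B4}: {B0,B1} ∩ {B0,B3} ∩ {B0,B4} = {B0}; idom=B0

DF walk-up:
  B3←B0: walk · to B0
  B3←B2: walk B2 to B0
  B3←B6: walk B6→B3 to B0
  B4←B1: walk B1 to B0
  B4←B2: walk B2 to B0
  B5←B1: walk B1 to B0
  B5←B3: walk B3 to B0
  B5←B4: walk B4 to B0
  DF(B0)=∅
  DF(B1)={B4,B5}
  DF(B2)={B3,B4}
  DF(B3)={B3,B5}
  DF(B4)={B5}
  DF(B5)=∅
  DF(B6)={B3}

φ for r: defs {B0,B3,B4}
  DF⁺ = {B3,B5}

Answer: ["B3", "B5"]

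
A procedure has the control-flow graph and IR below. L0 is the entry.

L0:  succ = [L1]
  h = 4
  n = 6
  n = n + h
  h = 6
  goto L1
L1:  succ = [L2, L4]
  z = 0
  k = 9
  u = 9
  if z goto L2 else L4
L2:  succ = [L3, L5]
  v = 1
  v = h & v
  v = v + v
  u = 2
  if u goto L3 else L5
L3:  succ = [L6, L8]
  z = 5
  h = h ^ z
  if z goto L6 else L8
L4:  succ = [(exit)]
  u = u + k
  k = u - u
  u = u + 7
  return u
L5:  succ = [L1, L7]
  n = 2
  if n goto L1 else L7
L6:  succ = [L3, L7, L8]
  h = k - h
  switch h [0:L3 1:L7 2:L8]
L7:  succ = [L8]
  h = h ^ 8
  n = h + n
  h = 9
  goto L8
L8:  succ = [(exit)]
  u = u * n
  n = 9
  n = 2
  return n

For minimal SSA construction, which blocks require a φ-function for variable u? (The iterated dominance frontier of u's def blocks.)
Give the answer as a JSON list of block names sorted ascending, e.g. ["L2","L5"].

Answer: ["L1"]

Analysis:
idom tree: L1←L0 L2←L1 L3←L2 L4←L1 L5←L2 L6←L3 L7←L2 L8←L2
Join-block Dom:
  L1: preds {L0,L5}: {L0} ∩ {L0,L1,L2,L5} = {L0}; idom=L0
  L3: preds {L2,L6}: {L0,L1,L2} ∩ {L0,L1,L2,L3,L6} = {L0,L1,L2}; idom=L2
  L7: preds {L5,L6}: {L0,L1,L2,L5} ∩ {L0,L1,L2,L3,L6} = {L0,L1,L2}; idom=L2
  L8: preds {L3,L6,L7}: {L0,L1,L2,L3} ∩ {L0,L1,L2,L3,L6} ∩ {L0,L1,L2,L7} = {L0,L1,L2}; idom=L2

Frontier:
  join L1 pred L0: · stop@L0
  join L1 pred L5: L5→L2→L1 stop@L0
  join L3 pred L2: · stop@L2
  join L3 pred L6: L6→L3 stop@L2
  join L7 pred L5: L5 stop@L2
  join L7 pred L6: L6→L3 stop@L2
  join L8 pred L3: L3 stop@L2
  join L8 pred L6: L6→L3 stop@L2
  join L8 pred L7: L7 stop@L2
  L0: DF=∅
  L1: DF={L1}
  L2: DF={L1}
  L3: DF={L3,L7,L8}
  L4: DF=∅
  L5: DF={L1,L7}
  L6: DF={L3,L7,L8}
  L7: DF={L8}
  L8: DF=∅

φ for u: defs {L1,L2,L4,L8}
  DF⁺ = {L1}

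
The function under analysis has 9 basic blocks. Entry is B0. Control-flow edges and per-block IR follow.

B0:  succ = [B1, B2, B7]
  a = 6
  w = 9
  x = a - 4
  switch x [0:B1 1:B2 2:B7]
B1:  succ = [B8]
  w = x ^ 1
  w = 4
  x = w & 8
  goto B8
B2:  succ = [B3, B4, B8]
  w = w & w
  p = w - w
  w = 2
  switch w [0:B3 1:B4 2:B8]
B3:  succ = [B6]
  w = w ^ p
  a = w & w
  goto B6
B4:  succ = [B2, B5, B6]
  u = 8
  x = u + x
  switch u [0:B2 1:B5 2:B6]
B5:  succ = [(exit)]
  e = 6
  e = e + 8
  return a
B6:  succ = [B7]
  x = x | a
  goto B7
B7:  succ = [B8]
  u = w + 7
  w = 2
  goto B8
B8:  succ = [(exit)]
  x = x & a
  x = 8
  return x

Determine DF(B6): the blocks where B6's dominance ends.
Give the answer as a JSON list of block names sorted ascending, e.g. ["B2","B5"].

Answer: ["B7"]

Derivation:
idom tree: B1←B0 B2←B0 B3←B2 B4←B2 B5←B4 B6←B2 B7←B0 B8←B0
Dom at joins:
  B2: preds {B0,B4}: {B0} ∩ {B0,B2,B4} = {B0}; idom=B0
  B6: preds {B3,B4}: {B0,B2,B3} ∩ {B0,B2,B4} = {B0,B2}; idom=B2
  B7: preds {B0,B6}: {B0} ∩ {B0,B2,B6} = {B0}; idom=B0
  B8: preds {B1,B2,B7}: {B0,B1} ∩ {B0,B2} ∩ {B0,B7} = {B0}; idom=B0

Frontier:
  B2←B0: walk · to B0
  B2←B4: walk B4→B2 to B0
  B6←B3: walk B3 to B2
  B6←B4: walk B4 to B2
  B7←B0: walk · to B0
  B7←B6: walk B6→B2 to B0
  B8←B1: walk B1 to B0
  B8←B2: walk B2 to B0
  B8←B7: walk B7 to B0
  DF(B0)=∅
  DF(B1)={B8}
  DF(B2)={B2,B7,B8}
  DF(B3)={B6}
  DF(B4)={B2,B6}
  DF(B5)=∅
  DF(B6)={B7}
  DF(B7)={B8}
  DF(B8)=∅

DF(B6) = ["B7"]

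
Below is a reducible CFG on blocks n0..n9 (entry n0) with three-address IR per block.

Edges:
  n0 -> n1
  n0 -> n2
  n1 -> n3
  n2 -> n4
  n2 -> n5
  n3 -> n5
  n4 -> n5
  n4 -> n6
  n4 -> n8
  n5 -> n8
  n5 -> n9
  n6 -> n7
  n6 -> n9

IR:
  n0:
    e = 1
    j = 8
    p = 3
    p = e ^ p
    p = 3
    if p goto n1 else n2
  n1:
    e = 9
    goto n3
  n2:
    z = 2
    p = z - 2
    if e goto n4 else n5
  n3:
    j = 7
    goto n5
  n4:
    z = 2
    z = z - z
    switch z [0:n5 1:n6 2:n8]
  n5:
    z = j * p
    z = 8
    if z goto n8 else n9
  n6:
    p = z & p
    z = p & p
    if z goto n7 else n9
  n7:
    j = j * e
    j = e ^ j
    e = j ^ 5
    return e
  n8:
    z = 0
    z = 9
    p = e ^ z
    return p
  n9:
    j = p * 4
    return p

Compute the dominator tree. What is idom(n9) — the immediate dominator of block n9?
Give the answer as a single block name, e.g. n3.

idom tree: n1←n0 n2←n0 n3←n1 n4←n2 n5←n0 n6←n4 n7←n6 n8←n0 n9←n0
Dom∩ at merges:
  n5: preds {n2,n3,n4}: {n0,n2} ∩ {n0,n1,n3} ∩ {n0,n2,n4} = {n0}; idom=n0
  n8: preds {n4,n5}: {n0,n2,n4} ∩ {n0,n5} = {n0}; idom=n0
  n9: preds {n5,n6}: {n0,n5} ∩ {n0,n2,n4,n6} = {n0}; idom=n0

idom(n9) = n0

Answer: n0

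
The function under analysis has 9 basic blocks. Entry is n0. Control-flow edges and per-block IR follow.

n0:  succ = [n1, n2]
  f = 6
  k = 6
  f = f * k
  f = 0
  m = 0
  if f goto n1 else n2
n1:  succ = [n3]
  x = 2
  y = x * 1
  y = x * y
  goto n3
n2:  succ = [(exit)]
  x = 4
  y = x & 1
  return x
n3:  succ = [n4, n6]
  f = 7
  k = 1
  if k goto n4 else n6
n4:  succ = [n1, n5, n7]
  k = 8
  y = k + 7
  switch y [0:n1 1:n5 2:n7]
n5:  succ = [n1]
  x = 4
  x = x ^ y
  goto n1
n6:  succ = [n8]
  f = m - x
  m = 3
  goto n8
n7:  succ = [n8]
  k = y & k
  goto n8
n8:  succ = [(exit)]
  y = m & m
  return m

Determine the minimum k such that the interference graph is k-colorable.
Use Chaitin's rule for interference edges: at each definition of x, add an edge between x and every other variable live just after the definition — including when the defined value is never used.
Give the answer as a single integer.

Block summaries:
  n0 def {f,k,m} use ∅
  n1 def {x,y} use ∅
  n2 def {x,y} use ∅
  n3 def {f,k} use ∅
  n4 def {k,y} use ∅
  n5 def {x} use {y}
  n6 def {f,m} use {m,x}
  n7 def {k} use {k,y}
  n8 def {y} use {m}

Live sets:
  n0: in=∅ out={m}
  n1: in={m} out={m,x}
  n2: in=∅ out=∅
  n3: in={m,x} out={m,x}
  n4: in={m} out={k,m,y}
  n5: in={m,y} out={m}
  n6: in={m,x} out={m}
  n7: in={k,m,y} out={m}
  n8: in={m} out=∅

Conflict graph:
  f: {k,m,x}
  k: {f,m,x,y}
  m: {f,k,x,y}
  x: {f,k,m,y}
  y: {k,m,x}

Colouring:
  lower bound: {f,k,m,x} mutually conflict ⇒ χ ≥ 4
  assign f→c3 k→c0 m→c1 x→c2 y→c3 — no edge inside a register ⇒ χ ≤ 4
  χ = 4

Answer: 4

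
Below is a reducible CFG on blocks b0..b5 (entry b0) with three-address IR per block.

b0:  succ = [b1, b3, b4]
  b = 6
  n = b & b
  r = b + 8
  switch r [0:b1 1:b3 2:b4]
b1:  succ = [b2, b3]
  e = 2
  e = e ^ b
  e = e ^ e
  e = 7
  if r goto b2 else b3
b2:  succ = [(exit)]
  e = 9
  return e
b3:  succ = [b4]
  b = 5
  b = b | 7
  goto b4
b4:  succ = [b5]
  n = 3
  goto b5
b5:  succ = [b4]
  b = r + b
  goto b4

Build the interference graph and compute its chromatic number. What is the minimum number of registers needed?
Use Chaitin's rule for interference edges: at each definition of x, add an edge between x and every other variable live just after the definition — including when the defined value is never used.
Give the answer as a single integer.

def/use:
  b0: def={b,n,r} ue=∅
  b1: def={e} ue={b,r}
  b2: def={e} ue=∅
  b3: def={b} ue=∅
  b4: def={n} ue=∅
  b5: def={b} ue={b,r}

Liveness:
  b0: in=∅ out={b,r}
  b1: in={b,r} out={r}
  b2: in=∅ out=∅
  b3: in={r} out={b,r}
  b4: in={b,r} out={b,r}
  b5: in={b,r} out={b,r}

Conflict graph:
  b: {e,n,r}
  e: {b,r}
  n: {b,r}
  r: {b,e,n}

Chromatic number:
  {b,e,r} pairwise interfere (3-clique) ⇒ χ ≥ 3
  3-colouring: R0={b}  R1={r}  R2={e,n}
  χ = 3

Answer: 3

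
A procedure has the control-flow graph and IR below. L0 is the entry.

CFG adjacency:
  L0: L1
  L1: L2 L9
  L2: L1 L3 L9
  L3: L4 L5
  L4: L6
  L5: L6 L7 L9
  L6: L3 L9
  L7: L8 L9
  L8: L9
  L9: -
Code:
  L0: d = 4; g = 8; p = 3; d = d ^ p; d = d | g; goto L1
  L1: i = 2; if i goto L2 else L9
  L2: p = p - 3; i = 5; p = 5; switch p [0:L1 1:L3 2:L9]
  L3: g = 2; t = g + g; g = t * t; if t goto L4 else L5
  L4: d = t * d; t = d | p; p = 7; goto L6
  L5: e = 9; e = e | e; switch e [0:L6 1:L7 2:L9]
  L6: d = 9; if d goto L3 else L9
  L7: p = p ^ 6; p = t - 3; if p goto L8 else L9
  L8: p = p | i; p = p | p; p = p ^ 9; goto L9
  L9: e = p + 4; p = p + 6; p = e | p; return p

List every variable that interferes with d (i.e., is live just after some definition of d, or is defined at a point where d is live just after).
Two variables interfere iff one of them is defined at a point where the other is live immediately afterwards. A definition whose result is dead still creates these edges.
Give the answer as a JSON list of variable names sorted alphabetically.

Answer: ["g", "i", "p", "t"]

Derivation:
def/use:
  L0 def {d,g,p} use ∅
  L1 def {i} use ∅
  L2 def {i,p} use {p}
  L3 def {g,t} use ∅
  L4 def {d,p,t} use {d,p,t}
  L5 def {e} use ∅
  L6 def {d} use ∅
  L7 def {p} use {p,t}
  L8 def {p} use {i,p}
  L9 def {e,p} use {p}

Liveness:
  live L0: ∅→{d,p}
  live L1: {d,p}→{d,p}
  live L2: {d,p}→{d,i,p}
  live L3: {d,i,p}→{d,i,p,t}
  live L4: {d,i,p,t}→{i,p}
  live L5: {i,p,t}→{i,p,t}
  live L6: {i,p}→{d,i,p}
  live L7: {i,p,t}→{i,p}
  live L8: {i,p}→{p}
  live L9: {p}→∅

Interference:
  d↔{g,i,p,t}
  e↔{i,p,t}
  g↔{d,i,p,t}
  i↔{d,e,g,p,t}
  p↔{d,e,g,i,t}
  t↔{d,e,g,i,p}

N(d) = ["g", "i", "p", "t"]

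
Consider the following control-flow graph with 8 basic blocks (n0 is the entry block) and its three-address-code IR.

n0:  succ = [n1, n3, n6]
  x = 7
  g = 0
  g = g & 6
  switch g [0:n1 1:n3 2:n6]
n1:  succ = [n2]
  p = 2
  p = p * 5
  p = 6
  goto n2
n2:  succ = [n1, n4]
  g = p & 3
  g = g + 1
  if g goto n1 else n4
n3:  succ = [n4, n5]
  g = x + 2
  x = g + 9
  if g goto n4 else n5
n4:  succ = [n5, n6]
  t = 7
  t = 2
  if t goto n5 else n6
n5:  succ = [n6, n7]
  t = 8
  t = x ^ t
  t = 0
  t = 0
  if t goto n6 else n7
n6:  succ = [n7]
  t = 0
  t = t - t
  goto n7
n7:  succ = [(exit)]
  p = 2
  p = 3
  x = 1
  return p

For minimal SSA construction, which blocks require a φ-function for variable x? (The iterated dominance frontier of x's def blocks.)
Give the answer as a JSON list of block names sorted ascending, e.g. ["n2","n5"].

idom tree: n1←n0 n2←n1 n3←n0 n4←n0 n5←n0 n6←n0 n7←n0
Dom at joins:
  n1: preds {n0,n2}: {n0} ∩ {n0,n1,n2} = {n0}; idom=n0
  n4: preds {n2,n3}: {n0,n1,n2} ∩ {n0,n3} = {n0}; idom=n0
  n5: preds {n3,n4}: {n0,n3} ∩ {n0,n4} = {n0}; idom=n0
  n6: preds {n0,n4,n5}: {n0} ∩ {n0,n4} ∩ {n0,n5} = {n0}; idom=n0
  n7: preds {n5,n6}: {n0,n5} ∩ {n0,n6} = {n0}; idom=n0

DF derivation:
  n1←n0: walk · to n0
  n1←n2: walk n2→n1 to n0
  n4←n2: walk n2→n1 to n0
  n4←n3: walk n3 to n0
  n5←n3: walk n3 to n0
  n5←n4: walk n4 to n0
  n6←n0: walk · to n0
  n6←n4: walk n4 to n0
  n6←n5: walk n5 to n0
  n7←n5: walk n5 to n0
  n7←n6: walk n6 to n0
  n0: DF=∅
  n1: DF={n1,n4}
  n2: DF={n1,n4}
  n3: DF={n4,n5}
  n4: DF={n5,n6}
  n5: DF={n6,n7}
  n6: DF={n7}
  n7: DF=∅

φ for x: defs {n0,n3,n7}
  DF⁺ = {n4,n5,n6,n7}

Answer: ["n4", "n5", "n6", "n7"]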